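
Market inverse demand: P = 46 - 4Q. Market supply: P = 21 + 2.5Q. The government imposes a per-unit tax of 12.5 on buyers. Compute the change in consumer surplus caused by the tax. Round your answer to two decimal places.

Pre-tax equilibrium: 46 - 4Q = 21 + 2.5Q gives Q* = 3.8462, P* = 30.6154.
With the tax, buyers' net willingness to pay falls by 12.5: (46 - 12.5) - 4Q = 21 + 2.5Q, so Q_t = 1.9231. Buyers pay P_b = 38.3077; sellers receive P_s = P_b - 12.5 = 25.8077.
CS falls from (1/2)(3.8462)(15.3846) = 29.5858 to (1/2)(1.9231)(7.6923) = 7.3964, a change of -22.1893.

-22.19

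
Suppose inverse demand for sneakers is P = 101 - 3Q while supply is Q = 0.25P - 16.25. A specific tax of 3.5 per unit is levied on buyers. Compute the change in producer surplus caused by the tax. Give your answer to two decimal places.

-9.79

Rewriting supply in inverse form: P = 65 + 4Q.
Without the tax, 101 - 3Q = 65 + 4Q so Q* = 5.1429 and P* = 85.5714.
With the tax, buyers' net willingness to pay falls by 3.5: (101 - 3.5) - 3Q = 65 + 4Q, so Q_t = 4.6429. Buyers pay P_b = 87.0714; sellers receive P_s = P_b - 3.5 = 83.5714.
Producers lose the trapezoid between P_s and P* out to Q_t plus the triangle from Q_t to Q*: change in PS = 43.1122 - 52.898 = -9.7857.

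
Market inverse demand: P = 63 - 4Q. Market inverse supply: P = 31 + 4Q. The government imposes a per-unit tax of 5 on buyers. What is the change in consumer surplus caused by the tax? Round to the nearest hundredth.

Pre-tax equilibrium: 63 - 4Q = 31 + 4Q gives Q* = 4, P* = 47.
With the tax, buyers' net willingness to pay falls by 5: (63 - 5) - 4Q = 31 + 4Q, so Q_t = 3.375. Buyers pay P_b = 49.5; sellers receive P_s = P_b - 5 = 44.5.
CS falls from (1/2)(4)(16) = 32 to (1/2)(3.375)(13.5) = 22.7812, a change of -9.2188.

-9.22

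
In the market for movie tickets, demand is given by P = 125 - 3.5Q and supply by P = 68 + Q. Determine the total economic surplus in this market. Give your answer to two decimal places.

Equilibrium: 125 - 3.5Q = 68 + Q, so Q* = 12.6667 and P* = 80.6667.
CS = (1/2)(12.6667)(44.3333) = 280.7778 and PS = (1/2)(12.6667)(12.6667) = 80.2222, so total surplus = 361.

361.00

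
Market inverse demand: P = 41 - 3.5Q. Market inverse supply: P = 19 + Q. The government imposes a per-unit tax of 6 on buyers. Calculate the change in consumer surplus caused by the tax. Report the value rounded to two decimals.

Pre-tax equilibrium: 41 - 3.5Q = 19 + Q gives Q* = 4.8889, P* = 23.8889.
A tax on buyers shifts demand down by 6: (41 - 6) - 3.5Q = 19 + Q, so Q_t = 3.5556. Buyers pay P_b = 28.5556; sellers receive P_s = P_b - 6 = 22.5556.
Consumers lose the trapezoid between P* and P_b out to Q_t plus the triangle from Q_t to Q*: change in CS = 22.1235 - 41.8272 = -19.7037.

-19.70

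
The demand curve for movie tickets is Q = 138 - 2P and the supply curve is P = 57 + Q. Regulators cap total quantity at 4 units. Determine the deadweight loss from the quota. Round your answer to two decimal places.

Rewriting demand in inverse form: P = 69 - 0.5Q.
Without the quota, 69 - 0.5Q = 57 + Q gives Q* = 8.
At Q = 4 the demand price is 69 - 0.5(4) = 67 and the supply price is 57 + (4) = 61.
Deadweight loss is the triangle between the curves from 4 to 8: (1/2)(67 - 61)(8 - 4) = 12.

12.00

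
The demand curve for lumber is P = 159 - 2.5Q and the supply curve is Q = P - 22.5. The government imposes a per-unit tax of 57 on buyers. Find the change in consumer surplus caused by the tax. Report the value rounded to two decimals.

Rewriting supply in inverse form: P = 22.5 + Q.
Pre-tax equilibrium: 159 - 2.5Q = 22.5 + Q gives Q* = 39, P* = 61.5.
A tax on buyers shifts demand down by 57: (159 - 57) - 2.5Q = 22.5 + Q, so Q_t = 22.7143. Buyers pay P_b = 102.2143; sellers receive P_s = P_b - 57 = 45.2143.
CS falls from (1/2)(39)(97.5) = 1901.25 to (1/2)(22.7143)(56.7857) = 644.9235, a change of -1256.3265.

-1256.33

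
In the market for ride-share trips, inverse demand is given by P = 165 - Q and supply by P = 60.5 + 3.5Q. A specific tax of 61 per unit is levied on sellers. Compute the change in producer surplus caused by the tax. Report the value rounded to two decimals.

-780.20

Pre-tax equilibrium: 165 - Q = 60.5 + 3.5Q gives Q* = 23.2222, P* = 141.7778.
With the tax, sellers need 61 more per unit: 165 - Q = 60.5 + 3.5Q + 61, so Q_t = 9.6667. Buyers pay P_b = 155.3333; sellers receive P_s = P_b - 61 = 94.3333.
Producers lose the trapezoid between P_s and P* out to Q_t plus the triangle from Q_t to Q*: change in PS = 163.5278 - 943.7253 = -780.1975.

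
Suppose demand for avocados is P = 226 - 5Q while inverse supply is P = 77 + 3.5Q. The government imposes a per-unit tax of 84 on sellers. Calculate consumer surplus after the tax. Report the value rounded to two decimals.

146.19

Pre-tax equilibrium: 226 - 5Q = 77 + 3.5Q gives Q* = 17.5294, P* = 138.3529.
With the tax, sellers need 84 more per unit: 226 - 5Q = 77 + 3.5Q + 84, so Q_t = 7.6471. Buyers pay P_b = 187.7647; sellers receive P_s = P_b - 84 = 103.7647.
Consumer surplus is the triangle under demand above P_b: (1/2)(7.6471)(226 - 187.7647) = 146.1938.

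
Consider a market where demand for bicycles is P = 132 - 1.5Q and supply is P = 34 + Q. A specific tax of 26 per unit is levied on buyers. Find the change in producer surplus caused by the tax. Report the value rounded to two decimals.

Pre-tax equilibrium: 132 - 1.5Q = 34 + Q gives Q* = 39.2, P* = 73.2.
With the tax, buyers' net willingness to pay falls by 26: (132 - 26) - 1.5Q = 34 + Q, so Q_t = 28.8. Buyers pay P_b = 88.8; sellers receive P_s = P_b - 26 = 62.8.
Producers lose the trapezoid between P_s and P* out to Q_t plus the triangle from Q_t to Q*: change in PS = 414.72 - 768.32 = -353.6.

-353.60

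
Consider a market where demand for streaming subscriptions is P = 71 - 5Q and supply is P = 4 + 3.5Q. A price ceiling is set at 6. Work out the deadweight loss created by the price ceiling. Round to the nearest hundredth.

Without the control, 71 - 5Q = 4 + 3.5Q so Q* = 7.8824 and P* = 31.5882.
At P = 6, sellers supply (6 - 4)/3.5 = 0.5714 while buyers want more, so the quantity traded is 0.5714 at price 6.
The lost-trades triangle has base Q* - 0.5714 = 7.3109 and height equal to the gap between the curves at Q = 0.5714, which is 68.1429 - 6 = 62.1429. DWL = (1/2)(7.3109)(62.1429) = 227.1609.

227.16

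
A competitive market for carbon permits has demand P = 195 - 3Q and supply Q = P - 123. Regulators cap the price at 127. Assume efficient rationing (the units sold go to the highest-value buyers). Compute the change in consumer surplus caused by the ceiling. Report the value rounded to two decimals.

Rewriting supply in inverse form: P = 123 + Q.
Without the control, 195 - 3Q = 123 + Q so Q* = 18 and P* = 141.
At the ceiling price 127, quantity supplied is (127 - 123)/1 = 4; supply is the short side, so Q = 4 trades at P = 127.
CS goes from (1/2)(18)(54) = 486 to 248 (computed as (195 - 127)(4) - (1/2)(3)(4)^2), a change of -238.

-238.00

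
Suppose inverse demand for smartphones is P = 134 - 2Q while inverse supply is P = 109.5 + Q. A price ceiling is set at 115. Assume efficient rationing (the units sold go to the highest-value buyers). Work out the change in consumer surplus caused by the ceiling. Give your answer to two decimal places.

Without the control, 134 - 2Q = 109.5 + Q so Q* = 8.1667 and P* = 117.6667.
At the ceiling price 115, quantity supplied is (115 - 109.5)/1 = 5.5; supply is the short side, so Q = 5.5 trades at P = 115.
CS goes from (1/2)(8.1667)(16.3333) = 66.6944 to 74.25 (computed as (134 - 115)(5.5) - (1/2)(2)(5.5)^2), a change of 7.5556.

7.56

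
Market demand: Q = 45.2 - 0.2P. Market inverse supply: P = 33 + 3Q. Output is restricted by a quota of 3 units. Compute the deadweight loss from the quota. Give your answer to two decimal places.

1785.06

Rewriting demand in inverse form: P = 226 - 5Q.
Without the quota, 226 - 5Q = 33 + 3Q gives Q* = 24.125.
At Q = 3 the demand price is 226 - 5(3) = 211 and the supply price is 33 + 3(3) = 42.
Deadweight loss is the triangle between the curves from 3 to 24.125: (1/2)(211 - 42)(24.125 - 3) = 1785.0625.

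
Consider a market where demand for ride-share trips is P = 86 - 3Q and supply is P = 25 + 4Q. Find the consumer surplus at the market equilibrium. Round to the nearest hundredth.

113.91

Setting demand equal to supply, 61 = 7Q, so Q* = 8.7143 and P* = 59.8571.
The demand choke price is 86, so CS = (1/2)(Q*)(86 - P*) = (1/2)(8.7143)(26.1429) = 113.9082.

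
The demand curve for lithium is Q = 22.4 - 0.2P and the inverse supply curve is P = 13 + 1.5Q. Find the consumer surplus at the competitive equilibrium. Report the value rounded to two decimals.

579.94

Rewriting demand in inverse form: P = 112 - 5Q.
Set 112 - 5Q = 13 + 1.5Q, which gives 99 = 6.5Q, so Q* = 15.2308 and P* = 112 - 5(15.2308) = 35.8462.
Consumer surplus is the triangle under demand above P*: (1/2)(15.2308)(112 - 35.8462) = (1/2)(15.2308)(76.1538) = 579.9408.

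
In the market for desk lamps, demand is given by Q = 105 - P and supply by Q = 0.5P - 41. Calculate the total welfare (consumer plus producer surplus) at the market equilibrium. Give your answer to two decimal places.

88.17

Rewriting demand in inverse form: P = 105 - Q.
Rewriting supply in inverse form: P = 82 + 2Q.
Set 105 - Q = 82 + 2Q, which gives 23 = 3Q, so Q* = 7.6667 and P* = 105 - (7.6667) = 97.3333.
CS = (1/2)(7.6667)(7.6667) = 29.3889 and PS = (1/2)(7.6667)(15.3333) = 58.7778, so total surplus = 88.1667.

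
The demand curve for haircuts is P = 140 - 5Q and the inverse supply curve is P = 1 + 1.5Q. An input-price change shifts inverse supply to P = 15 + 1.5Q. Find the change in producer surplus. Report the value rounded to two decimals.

-65.61

Initial equilibrium: Q_0 = 21.3846, P_0 = 33.0769; CS_0 = (1/2)(21.3846)(106.9231) = 1143.2544, PS_0 = (1/2)(21.3846)(32.0769) = 342.9763.
New equilibrium: 140 - 5Q = 15 + 1.5Q gives Q_1 = 19.2308, P_1 = 43.8462; CS_1 = 924.5562, PS_1 = 277.3669.
Change in producer surplus = 277.3669 - 342.9763 = -65.6095.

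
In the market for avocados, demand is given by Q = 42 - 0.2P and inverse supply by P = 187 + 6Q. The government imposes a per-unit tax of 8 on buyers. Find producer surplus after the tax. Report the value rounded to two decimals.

5.58

Rewriting demand in inverse form: P = 210 - 5Q.
Pre-tax equilibrium: 210 - 5Q = 187 + 6Q gives Q* = 2.0909, P* = 199.5455.
A tax on buyers shifts demand down by 8: (210 - 8) - 5Q = 187 + 6Q, so Q_t = 1.3636. Buyers pay P_b = 203.1818; sellers receive P_s = P_b - 8 = 195.1818.
PS = (1/2)(Q_t)(P_s - 187) = (1/2)(1.3636)(8.1818) = 5.5785.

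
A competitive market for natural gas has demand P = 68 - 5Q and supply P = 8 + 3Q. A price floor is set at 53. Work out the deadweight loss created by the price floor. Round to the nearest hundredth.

Free-market equilibrium: 68 - 5Q = 8 + 3Q gives Q* = 7.5, P* = 30.5.
At the floor price 53, quantity demanded is (68 - 53)/5 = 3; demand is the short side, so Q = 3 trades at P = 53.
The lost-trades triangle has base Q* - 3 = 4.5 and height equal to the gap between the curves at Q = 3, which is 53 - 17 = 36. DWL = (1/2)(4.5)(36) = 81.

81.00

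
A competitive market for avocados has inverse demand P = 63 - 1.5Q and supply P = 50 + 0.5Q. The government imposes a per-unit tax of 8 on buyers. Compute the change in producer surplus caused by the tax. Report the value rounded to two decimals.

Pre-tax equilibrium: 63 - 1.5Q = 50 + 0.5Q gives Q* = 6.5, P* = 53.25.
A tax on buyers shifts demand down by 8: (63 - 8) - 1.5Q = 50 + 0.5Q, so Q_t = 2.5. Buyers pay P_b = 59.25; sellers receive P_s = P_b - 8 = 51.25.
Producers lose the trapezoid between P_s and P* out to Q_t plus the triangle from Q_t to Q*: change in PS = 1.5625 - 10.5625 = -9.

-9.00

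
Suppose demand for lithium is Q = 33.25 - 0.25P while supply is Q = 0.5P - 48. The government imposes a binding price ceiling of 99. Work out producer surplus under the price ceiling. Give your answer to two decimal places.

2.25

Rewriting demand in inverse form: P = 133 - 4Q.
Rewriting supply in inverse form: P = 96 + 2Q.
Without the control, 133 - 4Q = 96 + 2Q so Q* = 6.1667 and P* = 108.3333.
At the ceiling price 99, quantity supplied is (99 - 96)/2 = 1.5; supply is the short side, so Q = 1.5 trades at P = 99.
PS is the triangle above supply below 99: (1/2)(1.5)(99 - 96) = 2.25.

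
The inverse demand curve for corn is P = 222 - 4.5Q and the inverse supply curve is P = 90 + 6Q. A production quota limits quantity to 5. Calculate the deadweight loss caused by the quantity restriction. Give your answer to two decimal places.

300.96

Unrestricted equilibrium: Q* = (222 - 90)/(4.5 + 6) = 12.5714.
At Q = 5 the demand price is 222 - 4.5(5) = 199.5 and the supply price is 90 + 6(5) = 120.
Deadweight loss is the triangle between the curves from 5 to 12.5714: (1/2)(199.5 - 120)(12.5714 - 5) = 300.9643.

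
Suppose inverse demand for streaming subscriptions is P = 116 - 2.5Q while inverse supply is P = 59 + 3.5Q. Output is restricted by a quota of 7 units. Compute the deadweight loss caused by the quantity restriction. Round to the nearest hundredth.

Unrestricted equilibrium: Q* = (116 - 59)/(2.5 + 3.5) = 9.5.
At Q = 7 the demand price is 116 - 2.5(7) = 98.5 and the supply price is 59 + 3.5(7) = 83.5.
Deadweight loss is the triangle between the curves from 7 to 9.5: (1/2)(98.5 - 83.5)(9.5 - 7) = 18.75.

18.75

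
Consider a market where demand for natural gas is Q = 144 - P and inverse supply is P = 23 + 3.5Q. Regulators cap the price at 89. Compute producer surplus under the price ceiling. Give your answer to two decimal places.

Rewriting demand in inverse form: P = 144 - Q.
Free-market equilibrium: 144 - Q = 23 + 3.5Q gives Q* = 26.8889, P* = 117.1111.
At the ceiling price 89, quantity supplied is (89 - 23)/3.5 = 18.8571; supply is the short side, so Q = 18.8571 trades at P = 89.
PS is the triangle above supply below 89: (1/2)(18.8571)(89 - 23) = 622.2857.

622.29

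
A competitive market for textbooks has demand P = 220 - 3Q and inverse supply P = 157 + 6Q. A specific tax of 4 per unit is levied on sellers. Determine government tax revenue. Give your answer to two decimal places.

26.22

Pre-tax equilibrium: 220 - 3Q = 157 + 6Q gives Q* = 7, P* = 199.
A tax on sellers shifts supply up by 4: 220 - 3Q = 157 + 6Q + 4, so Q_t = 6.5556. Buyers pay P_b = 200.3333; sellers receive P_s = P_b - 4 = 196.3333.
Tax revenue = t x Q_t = 4 x 6.5556 = 26.2222.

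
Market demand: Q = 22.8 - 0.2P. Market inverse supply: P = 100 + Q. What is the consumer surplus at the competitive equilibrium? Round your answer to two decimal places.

13.61

Rewriting demand in inverse form: P = 114 - 5Q.
Setting demand equal to supply, 14 = 6Q, so Q* = 2.3333 and P* = 102.3333.
CS is the area between the demand curve and P* from 0 to Q*: (1/2)(2.3333)(11.6667) = 13.6111.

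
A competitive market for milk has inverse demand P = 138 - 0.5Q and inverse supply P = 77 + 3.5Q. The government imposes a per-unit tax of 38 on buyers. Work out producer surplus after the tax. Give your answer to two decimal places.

57.86

Pre-tax equilibrium: 138 - 0.5Q = 77 + 3.5Q gives Q* = 15.25, P* = 130.375.
With the tax, buyers' net willingness to pay falls by 38: (138 - 38) - 0.5Q = 77 + 3.5Q, so Q_t = 5.75. Buyers pay P_b = 135.125; sellers receive P_s = P_b - 38 = 97.125.
Producer surplus is the triangle above supply below P_s: (1/2)(5.75)(97.125 - 77) = 57.8594.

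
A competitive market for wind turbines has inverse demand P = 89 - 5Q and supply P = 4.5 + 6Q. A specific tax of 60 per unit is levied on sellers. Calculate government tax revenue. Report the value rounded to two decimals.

Pre-tax equilibrium: 89 - 5Q = 4.5 + 6Q gives Q* = 7.6818, P* = 50.5909.
With the tax, sellers need 60 more per unit: 89 - 5Q = 4.5 + 6Q + 60, so Q_t = 2.2273. Buyers pay P_b = 77.8636; sellers receive P_s = P_b - 60 = 17.8636.
Revenue is the tax times quantity traded: 60 x 2.2273 = 133.6364.

133.64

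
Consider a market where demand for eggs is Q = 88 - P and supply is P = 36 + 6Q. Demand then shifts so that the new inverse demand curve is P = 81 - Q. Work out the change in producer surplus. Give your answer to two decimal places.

-41.57

Rewriting demand in inverse form: P = 88 - Q.
Initial equilibrium: Q_0 = 7.4286, P_0 = 80.5714; CS_0 = (1/2)(7.4286)(7.4286) = 27.5918, PS_0 = (1/2)(7.4286)(44.5714) = 165.551.
New equilibrium: 81 - Q = 36 + 6Q gives Q_1 = 6.4286, P_1 = 74.5714; CS_1 = 20.6633, PS_1 = 123.9796.
Change in producer surplus = 123.9796 - 165.551 = -41.5714.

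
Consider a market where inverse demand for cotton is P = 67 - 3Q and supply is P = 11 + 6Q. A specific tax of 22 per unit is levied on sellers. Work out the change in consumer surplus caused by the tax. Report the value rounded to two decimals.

-36.67

Without the tax, 67 - 3Q = 11 + 6Q so Q* = 6.2222 and P* = 48.3333.
With the tax, sellers need 22 more per unit: 67 - 3Q = 11 + 6Q + 22, so Q_t = 3.7778. Buyers pay P_b = 55.6667; sellers receive P_s = P_b - 22 = 33.6667.
Consumers lose the trapezoid between P* and P_b out to Q_t plus the triangle from Q_t to Q*: change in CS = 21.4074 - 58.0741 = -36.6667.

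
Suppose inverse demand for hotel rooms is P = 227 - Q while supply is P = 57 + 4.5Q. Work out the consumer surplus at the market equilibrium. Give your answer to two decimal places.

Set 227 - Q = 57 + 4.5Q, which gives 170 = 5.5Q, so Q* = 30.9091 and P* = 227 - (30.9091) = 196.0909.
The demand choke price is 227, so CS = (1/2)(Q*)(227 - P*) = (1/2)(30.9091)(30.9091) = 477.686.

477.69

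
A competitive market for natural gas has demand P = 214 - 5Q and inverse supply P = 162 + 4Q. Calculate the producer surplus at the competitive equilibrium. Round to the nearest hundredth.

Setting demand equal to supply, 52 = 9Q, so Q* = 5.7778 and P* = 185.1111.
Producer surplus is the triangle above supply below P*: (1/2)(5.7778)(185.1111 - 162) = (1/2)(5.7778)(23.1111) = 66.7654.

66.77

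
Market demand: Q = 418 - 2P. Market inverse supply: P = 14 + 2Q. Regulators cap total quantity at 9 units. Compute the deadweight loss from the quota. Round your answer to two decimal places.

Rewriting demand in inverse form: P = 209 - 0.5Q.
Unrestricted equilibrium: Q* = (209 - 14)/(0.5 + 2) = 78.
At Q = 9 the demand price is 209 - 0.5(9) = 204.5 and the supply price is 14 + 2(9) = 32.
DWL = (1/2)(gap between curves at 9) x (Q* - 9) = (1/2)(172.5)(69) = 5951.25.

5951.25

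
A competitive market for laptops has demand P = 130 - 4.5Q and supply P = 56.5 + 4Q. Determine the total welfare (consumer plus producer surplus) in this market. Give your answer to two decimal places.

317.78

Set 130 - 4.5Q = 56.5 + 4Q, which gives 73.5 = 8.5Q, so Q* = 8.6471 and P* = 130 - 4.5(8.6471) = 91.0882.
Total surplus is the full triangle between the curves from 0 to Q*: (1/2)(8.6471)(130 - 56.5) = 317.7794.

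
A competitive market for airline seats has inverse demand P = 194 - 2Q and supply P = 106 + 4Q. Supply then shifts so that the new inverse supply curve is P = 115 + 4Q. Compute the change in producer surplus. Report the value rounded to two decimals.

-83.50

Initial equilibrium: Q_0 = 14.6667, P_0 = 164.6667; CS_0 = (1/2)(14.6667)(29.3333) = 215.1111, PS_0 = (1/2)(14.6667)(58.6667) = 430.2222.
New equilibrium: 194 - 2Q = 115 + 4Q gives Q_1 = 13.1667, P_1 = 167.6667; CS_1 = 173.3611, PS_1 = 346.7222.
Change in producer surplus = 346.7222 - 430.2222 = -83.5.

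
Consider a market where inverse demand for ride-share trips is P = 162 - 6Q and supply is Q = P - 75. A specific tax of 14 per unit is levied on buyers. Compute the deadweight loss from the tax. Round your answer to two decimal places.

Rewriting supply in inverse form: P = 75 + Q.
Pre-tax equilibrium: 162 - 6Q = 75 + Q gives Q* = 12.4286, P* = 87.4286.
With the tax, buyers' net willingness to pay falls by 14: (162 - 14) - 6Q = 75 + Q, so Q_t = 10.4286. Buyers pay P_b = 99.4286; sellers receive P_s = P_b - 14 = 85.4286.
The welfare triangle lost has base Q* - Q_t = 2 and height t = 14, so DWL = (1/2)(2)(14) = 14.

14.00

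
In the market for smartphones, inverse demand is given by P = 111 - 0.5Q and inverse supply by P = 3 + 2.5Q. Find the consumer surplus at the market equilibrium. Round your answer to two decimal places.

324.00

Set 111 - 0.5Q = 3 + 2.5Q, which gives 108 = 3Q, so Q* = 36 and P* = 111 - 0.5(36) = 93.
Consumer surplus is the triangle under demand above P*: (1/2)(36)(111 - 93) = (1/2)(36)(18) = 324.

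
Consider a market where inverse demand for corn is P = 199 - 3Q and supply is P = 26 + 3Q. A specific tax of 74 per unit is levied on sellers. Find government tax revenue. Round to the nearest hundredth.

1221.00

Without the tax, 199 - 3Q = 26 + 3Q so Q* = 28.8333 and P* = 112.5.
A tax on sellers shifts supply up by 74: 199 - 3Q = 26 + 3Q + 74, so Q_t = 16.5. Buyers pay P_b = 149.5; sellers receive P_s = P_b - 74 = 75.5.
Revenue is the tax times quantity traded: 74 x 16.5 = 1221.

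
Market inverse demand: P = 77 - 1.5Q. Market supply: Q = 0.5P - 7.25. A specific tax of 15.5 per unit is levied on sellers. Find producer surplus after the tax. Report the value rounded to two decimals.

180.33

Rewriting supply in inverse form: P = 14.5 + 2Q.
Pre-tax equilibrium: 77 - 1.5Q = 14.5 + 2Q gives Q* = 17.8571, P* = 50.2143.
A tax on sellers shifts supply up by 15.5: 77 - 1.5Q = 14.5 + 2Q + 15.5, so Q_t = 13.4286. Buyers pay P_b = 56.8571; sellers receive P_s = P_b - 15.5 = 41.3571.
PS = (1/2)(Q_t)(P_s - 14.5) = (1/2)(13.4286)(26.8571) = 180.3265.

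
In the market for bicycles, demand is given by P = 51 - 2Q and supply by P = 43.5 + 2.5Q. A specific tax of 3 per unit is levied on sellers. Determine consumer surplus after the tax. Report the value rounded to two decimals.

1.00

Pre-tax equilibrium: 51 - 2Q = 43.5 + 2.5Q gives Q* = 1.6667, P* = 47.6667.
With the tax, sellers need 3 more per unit: 51 - 2Q = 43.5 + 2.5Q + 3, so Q_t = 1. Buyers pay P_b = 49; sellers receive P_s = P_b - 3 = 46.
Consumer surplus is the triangle under demand above P_b: (1/2)(1)(51 - 49) = 1.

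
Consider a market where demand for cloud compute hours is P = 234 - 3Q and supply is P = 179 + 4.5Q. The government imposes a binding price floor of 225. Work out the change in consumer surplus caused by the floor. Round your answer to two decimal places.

Free-market equilibrium: 234 - 3Q = 179 + 4.5Q gives Q* = 7.3333, P* = 212.
At P = 225, buyers demand (234 - 225)/3 = 3 while sellers would supply more, so the quantity traded is 3 at price 225.
CS goes from (1/2)(7.3333)(22) = 80.6667 to 13.5 (computed as (234 - 225)(3) - (1/2)(3)(3)^2), a change of -67.1667.

-67.17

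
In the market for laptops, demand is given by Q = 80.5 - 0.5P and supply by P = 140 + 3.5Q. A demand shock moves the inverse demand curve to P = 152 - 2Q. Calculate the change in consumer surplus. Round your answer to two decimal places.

-9.82

Rewriting demand in inverse form: P = 161 - 2Q.
Initial equilibrium: Q_0 = 3.8182, P_0 = 153.3636; CS_0 = (1/2)(3.8182)(7.6364) = 14.5785, PS_0 = (1/2)(3.8182)(13.3636) = 25.5124.
New equilibrium: 152 - 2Q = 140 + 3.5Q gives Q_1 = 2.1818, P_1 = 147.6364; CS_1 = 4.7603, PS_1 = 8.3306.
Change in consumer surplus = 4.7603 - 14.5785 = -9.8182.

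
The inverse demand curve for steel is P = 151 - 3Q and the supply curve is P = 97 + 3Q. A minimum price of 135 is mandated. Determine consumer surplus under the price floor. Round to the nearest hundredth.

42.67

Without the control, 151 - 3Q = 97 + 3Q so Q* = 9 and P* = 124.
At the floor price 135, quantity demanded is (151 - 135)/3 = 5.3333; demand is the short side, so Q = 5.3333 trades at P = 135.
CS is the triangle under demand above 135: (1/2)(5.3333)(151 - 135) = 42.6667.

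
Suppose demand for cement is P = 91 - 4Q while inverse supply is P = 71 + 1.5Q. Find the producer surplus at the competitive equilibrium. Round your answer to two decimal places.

9.92

Equilibrium: 91 - 4Q = 71 + 1.5Q, so Q* = 3.6364 and P* = 76.4545.
Producer surplus is the triangle above supply below P*: (1/2)(3.6364)(76.4545 - 71) = (1/2)(3.6364)(5.4545) = 9.9174.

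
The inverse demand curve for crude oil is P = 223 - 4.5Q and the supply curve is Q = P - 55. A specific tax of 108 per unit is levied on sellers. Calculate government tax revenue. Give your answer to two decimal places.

Rewriting supply in inverse form: P = 55 + Q.
Without the tax, 223 - 4.5Q = 55 + Q so Q* = 30.5455 and P* = 85.5455.
With the tax, sellers need 108 more per unit: 223 - 4.5Q = 55 + Q + 108, so Q_t = 10.9091. Buyers pay P_b = 173.9091; sellers receive P_s = P_b - 108 = 65.9091.
Revenue is the tax times quantity traded: 108 x 10.9091 = 1178.1818.

1178.18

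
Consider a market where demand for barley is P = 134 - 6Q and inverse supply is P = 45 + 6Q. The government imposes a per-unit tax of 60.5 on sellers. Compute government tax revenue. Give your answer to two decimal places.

Without the tax, 134 - 6Q = 45 + 6Q so Q* = 7.4167 and P* = 89.5.
With the tax, sellers need 60.5 more per unit: 134 - 6Q = 45 + 6Q + 60.5, so Q_t = 2.375. Buyers pay P_b = 119.75; sellers receive P_s = P_b - 60.5 = 59.25.
Tax revenue = t x Q_t = 60.5 x 2.375 = 143.6875.

143.69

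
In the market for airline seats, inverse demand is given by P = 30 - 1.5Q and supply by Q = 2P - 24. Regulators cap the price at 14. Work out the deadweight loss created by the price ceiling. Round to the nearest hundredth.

25.00

Rewriting supply in inverse form: P = 12 + 0.5Q.
Without the control, 30 - 1.5Q = 12 + 0.5Q so Q* = 9 and P* = 16.5.
At P = 14, sellers supply (14 - 12)/0.5 = 4 while buyers want more, so the quantity traded is 4 at price 14.
At Q = 4 the demand price is 24 and the supply price is 14. Deadweight loss is the triangle between the curves from 4 to 9: (1/2)(24 - 14)(9 - 4) = 25.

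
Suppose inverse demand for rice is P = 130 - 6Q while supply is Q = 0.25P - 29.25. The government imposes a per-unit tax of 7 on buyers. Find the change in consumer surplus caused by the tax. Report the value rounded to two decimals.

-3.99

Rewriting supply in inverse form: P = 117 + 4Q.
Pre-tax equilibrium: 130 - 6Q = 117 + 4Q gives Q* = 1.3, P* = 122.2.
A tax on buyers shifts demand down by 7: (130 - 7) - 6Q = 117 + 4Q, so Q_t = 0.6. Buyers pay P_b = 126.4; sellers receive P_s = P_b - 7 = 119.4.
Consumers lose the trapezoid between P* and P_b out to Q_t plus the triangle from Q_t to Q*: change in CS = 1.08 - 5.07 = -3.99.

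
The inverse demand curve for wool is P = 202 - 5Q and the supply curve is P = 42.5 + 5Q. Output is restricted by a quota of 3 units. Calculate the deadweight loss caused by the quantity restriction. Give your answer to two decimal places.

Without the quota, 202 - 5Q = 42.5 + 5Q gives Q* = 15.95.
At Q = 3 the demand price is 202 - 5(3) = 187 and the supply price is 42.5 + 5(3) = 57.5.
DWL = (1/2)(gap between curves at 3) x (Q* - 3) = (1/2)(129.5)(12.95) = 838.5125.

838.51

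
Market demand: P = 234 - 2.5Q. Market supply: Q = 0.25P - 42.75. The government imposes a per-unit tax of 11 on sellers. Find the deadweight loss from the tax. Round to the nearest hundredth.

Rewriting supply in inverse form: P = 171 + 4Q.
Pre-tax equilibrium: 234 - 2.5Q = 171 + 4Q gives Q* = 9.6923, P* = 209.7692.
A tax on sellers shifts supply up by 11: 234 - 2.5Q = 171 + 4Q + 11, so Q_t = 8. Buyers pay P_b = 214; sellers receive P_s = P_b - 11 = 203.
The welfare triangle lost has base Q* - Q_t = 1.6923 and height t = 11, so DWL = (1/2)(1.6923)(11) = 9.3077.

9.31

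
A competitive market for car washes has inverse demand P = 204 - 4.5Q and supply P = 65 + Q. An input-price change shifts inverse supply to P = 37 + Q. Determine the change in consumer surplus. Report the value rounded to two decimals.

Initial equilibrium: Q_0 = 25.2727, P_0 = 90.2727; CS_0 = (1/2)(25.2727)(113.7273) = 1437.0992, PS_0 = (1/2)(25.2727)(25.2727) = 319.3554.
New equilibrium: 204 - 4.5Q = 37 + Q gives Q_1 = 30.3636, P_1 = 67.3636; CS_1 = 2074.3884, PS_1 = 460.9752.
Change in consumer surplus = 2074.3884 - 1437.0992 = 637.2893.

637.29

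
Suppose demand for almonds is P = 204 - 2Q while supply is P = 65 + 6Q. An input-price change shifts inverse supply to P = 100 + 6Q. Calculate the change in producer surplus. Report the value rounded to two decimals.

Initial equilibrium: Q_0 = 17.375, P_0 = 169.25; CS_0 = (1/2)(17.375)(34.75) = 301.8906, PS_0 = (1/2)(17.375)(104.25) = 905.6719.
New equilibrium: 204 - 2Q = 100 + 6Q gives Q_1 = 13, P_1 = 178; CS_1 = 169, PS_1 = 507.
Change in producer surplus = 507 - 905.6719 = -398.6719.

-398.67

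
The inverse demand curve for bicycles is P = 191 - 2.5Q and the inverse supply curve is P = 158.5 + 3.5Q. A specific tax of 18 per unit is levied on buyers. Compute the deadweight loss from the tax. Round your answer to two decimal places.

27.00

Pre-tax equilibrium: 191 - 2.5Q = 158.5 + 3.5Q gives Q* = 5.4167, P* = 177.4583.
A tax on buyers shifts demand down by 18: (191 - 18) - 2.5Q = 158.5 + 3.5Q, so Q_t = 2.4167. Buyers pay P_b = 184.9583; sellers receive P_s = P_b - 18 = 166.9583.
The welfare triangle lost has base Q* - Q_t = 3 and height t = 18, so DWL = (1/2)(3)(18) = 27.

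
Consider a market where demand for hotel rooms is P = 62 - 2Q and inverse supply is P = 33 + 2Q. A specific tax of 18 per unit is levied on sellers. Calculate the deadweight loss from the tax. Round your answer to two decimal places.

Pre-tax equilibrium: 62 - 2Q = 33 + 2Q gives Q* = 7.25, P* = 47.5.
A tax on sellers shifts supply up by 18: 62 - 2Q = 33 + 2Q + 18, so Q_t = 2.75. Buyers pay P_b = 56.5; sellers receive P_s = P_b - 18 = 38.5.
Deadweight loss is the triangle between the curves from Q_t to Q*: (1/2)(7.25 - 2.75)(18) = 40.5.

40.50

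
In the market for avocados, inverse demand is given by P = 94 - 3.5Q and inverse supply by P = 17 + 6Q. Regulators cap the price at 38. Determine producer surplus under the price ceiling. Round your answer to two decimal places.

36.75

Free-market equilibrium: 94 - 3.5Q = 17 + 6Q gives Q* = 8.1053, P* = 65.6316.
At the ceiling price 38, quantity supplied is (38 - 17)/6 = 3.5; supply is the short side, so Q = 3.5 trades at P = 38.
PS is the triangle above supply below 38: (1/2)(3.5)(38 - 17) = 36.75.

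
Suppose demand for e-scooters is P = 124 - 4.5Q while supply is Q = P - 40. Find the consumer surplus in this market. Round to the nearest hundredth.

Rewriting supply in inverse form: P = 40 + Q.
Set 124 - 4.5Q = 40 + Q, which gives 84 = 5.5Q, so Q* = 15.2727 and P* = 124 - 4.5(15.2727) = 55.2727.
The demand choke price is 124, so CS = (1/2)(Q*)(124 - P*) = (1/2)(15.2727)(68.7273) = 524.8264.

524.83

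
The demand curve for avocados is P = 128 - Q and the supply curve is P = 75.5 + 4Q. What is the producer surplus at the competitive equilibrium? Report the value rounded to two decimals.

220.50

Setting demand equal to supply, 52.5 = 5Q, so Q* = 10.5 and P* = 117.5.
PS is the area between P* and the supply curve from 0 to Q*: (1/2)(10.5)(42) = 220.5.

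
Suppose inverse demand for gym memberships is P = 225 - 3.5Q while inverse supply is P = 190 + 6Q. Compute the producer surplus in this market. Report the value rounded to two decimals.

Equilibrium: 225 - 3.5Q = 190 + 6Q, so Q* = 3.6842 and P* = 212.1053.
Producer surplus is the triangle above supply below P*: (1/2)(3.6842)(212.1053 - 190) = (1/2)(3.6842)(22.1053) = 40.7202.

40.72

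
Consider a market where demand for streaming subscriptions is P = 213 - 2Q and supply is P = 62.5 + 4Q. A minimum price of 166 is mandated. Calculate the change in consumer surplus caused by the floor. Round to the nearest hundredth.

Free-market equilibrium: 213 - 2Q = 62.5 + 4Q gives Q* = 25.0833, P* = 162.8333.
At P = 166, buyers demand (213 - 166)/2 = 23.5 while sellers would supply more, so the quantity traded is 23.5 at price 166.
CS goes from (1/2)(25.0833)(50.1667) = 629.1736 to 552.25 (computed as (213 - 166)(23.5) - (1/2)(2)(23.5)^2), a change of -76.9236.

-76.92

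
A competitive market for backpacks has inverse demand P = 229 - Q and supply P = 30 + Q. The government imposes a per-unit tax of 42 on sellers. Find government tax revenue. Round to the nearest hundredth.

Without the tax, 229 - Q = 30 + Q so Q* = 99.5 and P* = 129.5.
A tax on sellers shifts supply up by 42: 229 - Q = 30 + Q + 42, so Q_t = 78.5. Buyers pay P_b = 150.5; sellers receive P_s = P_b - 42 = 108.5.
Tax revenue = t x Q_t = 42 x 78.5 = 3297.

3297.00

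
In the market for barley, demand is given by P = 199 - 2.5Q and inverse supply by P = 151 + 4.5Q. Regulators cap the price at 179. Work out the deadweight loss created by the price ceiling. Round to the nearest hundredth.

Free-market equilibrium: 199 - 2.5Q = 151 + 4.5Q gives Q* = 6.8571, P* = 181.8571.
At P = 179, sellers supply (179 - 151)/4.5 = 6.2222 while buyers want more, so the quantity traded is 6.2222 at price 179.
At Q = 6.2222 the demand price is 183.4444 and the supply price is 179. Deadweight loss is the triangle between the curves from 6.2222 to 6.8571: (1/2)(183.4444 - 179)(6.8571 - 6.2222) = 1.4109.

1.41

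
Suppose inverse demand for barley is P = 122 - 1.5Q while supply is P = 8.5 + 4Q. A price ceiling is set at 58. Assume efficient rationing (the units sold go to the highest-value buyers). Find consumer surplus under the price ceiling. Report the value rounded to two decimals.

677.14

Free-market equilibrium: 122 - 1.5Q = 8.5 + 4Q gives Q* = 20.6364, P* = 91.0455.
At P = 58, sellers supply (58 - 8.5)/4 = 12.375 while buyers want more, so the quantity traded is 12.375 at price 58.
The demand price at Q = 12.375 is 103.4375. CS is the trapezoid between demand and 58 over [0, 12.375]: (1/2)[(122 - 58) + (103.4375 - 58)](12.375) = 677.1445.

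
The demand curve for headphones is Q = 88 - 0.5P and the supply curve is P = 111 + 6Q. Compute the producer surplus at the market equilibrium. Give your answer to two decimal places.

Rewriting demand in inverse form: P = 176 - 2Q.
Setting demand equal to supply, 65 = 8Q, so Q* = 8.125 and P* = 159.75.
The supply curve's price intercept is 111, so PS = (1/2)(Q*)(P* - 111) = (1/2)(8.125)(48.75) = 198.0469.

198.05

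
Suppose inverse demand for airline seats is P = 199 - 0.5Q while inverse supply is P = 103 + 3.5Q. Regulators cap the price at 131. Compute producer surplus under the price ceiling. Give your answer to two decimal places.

112.00

Without the control, 199 - 0.5Q = 103 + 3.5Q so Q* = 24 and P* = 187.
At the ceiling price 131, quantity supplied is (131 - 103)/3.5 = 8; supply is the short side, so Q = 8 trades at P = 131.
PS is the triangle above supply below 131: (1/2)(8)(131 - 103) = 112.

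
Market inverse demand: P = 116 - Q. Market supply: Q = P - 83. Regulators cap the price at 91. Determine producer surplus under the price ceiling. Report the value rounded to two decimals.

Rewriting supply in inverse form: P = 83 + Q.
Without the control, 116 - Q = 83 + Q so Q* = 16.5 and P* = 99.5.
At the ceiling price 91, quantity supplied is (91 - 83)/1 = 8; supply is the short side, so Q = 8 trades at P = 91.
PS is the triangle above supply below 91: (1/2)(8)(91 - 83) = 32.

32.00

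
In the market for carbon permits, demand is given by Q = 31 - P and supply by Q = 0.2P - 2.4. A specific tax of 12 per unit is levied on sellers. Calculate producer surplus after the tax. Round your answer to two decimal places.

Rewriting demand in inverse form: P = 31 - Q.
Rewriting supply in inverse form: P = 12 + 5Q.
Without the tax, 31 - Q = 12 + 5Q so Q* = 3.1667 and P* = 27.8333.
With the tax, sellers need 12 more per unit: 31 - Q = 12 + 5Q + 12, so Q_t = 1.1667. Buyers pay P_b = 29.8333; sellers receive P_s = P_b - 12 = 17.8333.
Producer surplus is the triangle above supply below P_s: (1/2)(1.1667)(17.8333 - 12) = 3.4028.

3.40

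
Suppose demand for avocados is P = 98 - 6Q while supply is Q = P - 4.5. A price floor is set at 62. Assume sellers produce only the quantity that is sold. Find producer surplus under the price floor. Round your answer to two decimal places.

Rewriting supply in inverse form: P = 4.5 + Q.
Without the control, 98 - 6Q = 4.5 + Q so Q* = 13.3571 and P* = 17.8571.
At P = 62, buyers demand (98 - 62)/6 = 6 while sellers would supply more, so the quantity traded is 6 at price 62.
The supply price at Q = 6 is 10.5. PS is the trapezoid between 62 and supply over [0, 6]: (1/2)[(62 - 4.5) + (62 - 10.5)](6) = 327.

327.00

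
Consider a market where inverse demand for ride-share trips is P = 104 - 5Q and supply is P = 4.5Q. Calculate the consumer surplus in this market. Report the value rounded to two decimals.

Setting demand equal to supply, 104 = 9.5Q, so Q* = 10.9474 and P* = 49.2632.
CS is the area between the demand curve and P* from 0 to Q*: (1/2)(10.9474)(54.7368) = 299.6122.

299.61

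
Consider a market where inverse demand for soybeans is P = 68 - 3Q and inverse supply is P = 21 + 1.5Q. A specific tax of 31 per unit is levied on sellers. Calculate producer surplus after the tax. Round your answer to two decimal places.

9.48

Pre-tax equilibrium: 68 - 3Q = 21 + 1.5Q gives Q* = 10.4444, P* = 36.6667.
A tax on sellers shifts supply up by 31: 68 - 3Q = 21 + 1.5Q + 31, so Q_t = 3.5556. Buyers pay P_b = 57.3333; sellers receive P_s = P_b - 31 = 26.3333.
Producer surplus is the triangle above supply below P_s: (1/2)(3.5556)(26.3333 - 21) = 9.4815.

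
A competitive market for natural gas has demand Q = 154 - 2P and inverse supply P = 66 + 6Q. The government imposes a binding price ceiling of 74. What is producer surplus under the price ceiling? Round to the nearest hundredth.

Rewriting demand in inverse form: P = 77 - 0.5Q.
Without the control, 77 - 0.5Q = 66 + 6Q so Q* = 1.6923 and P* = 76.1538.
At the ceiling price 74, quantity supplied is (74 - 66)/6 = 1.3333; supply is the short side, so Q = 1.3333 trades at P = 74.
PS is the triangle above supply below 74: (1/2)(1.3333)(74 - 66) = 5.3333.

5.33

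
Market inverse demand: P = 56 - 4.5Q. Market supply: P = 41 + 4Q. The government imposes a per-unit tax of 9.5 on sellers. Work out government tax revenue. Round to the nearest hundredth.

Pre-tax equilibrium: 56 - 4.5Q = 41 + 4Q gives Q* = 1.7647, P* = 48.0588.
With the tax, sellers need 9.5 more per unit: 56 - 4.5Q = 41 + 4Q + 9.5, so Q_t = 0.6471. Buyers pay P_b = 53.0882; sellers receive P_s = P_b - 9.5 = 43.5882.
Revenue is the tax times quantity traded: 9.5 x 0.6471 = 6.1471.

6.15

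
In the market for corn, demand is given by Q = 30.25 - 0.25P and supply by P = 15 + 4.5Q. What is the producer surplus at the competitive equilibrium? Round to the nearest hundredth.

349.91

Rewriting demand in inverse form: P = 121 - 4Q.
Set 121 - 4Q = 15 + 4.5Q, which gives 106 = 8.5Q, so Q* = 12.4706 and P* = 121 - 4(12.4706) = 71.1176.
The supply curve's price intercept is 15, so PS = (1/2)(Q*)(P* - 15) = (1/2)(12.4706)(56.1176) = 349.91.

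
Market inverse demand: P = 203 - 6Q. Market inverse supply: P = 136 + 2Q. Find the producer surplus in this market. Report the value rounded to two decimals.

Set 203 - 6Q = 136 + 2Q, which gives 67 = 8Q, so Q* = 8.375 and P* = 203 - 6(8.375) = 152.75.
The supply curve's price intercept is 136, so PS = (1/2)(Q*)(P* - 136) = (1/2)(8.375)(16.75) = 70.1406.

70.14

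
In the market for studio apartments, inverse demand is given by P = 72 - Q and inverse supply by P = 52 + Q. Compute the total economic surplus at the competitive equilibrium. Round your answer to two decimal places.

100.00

Set 72 - Q = 52 + Q, which gives 20 = 2Q, so Q* = 10 and P* = 72 - (10) = 62.
Total surplus is the full triangle between the curves from 0 to Q*: (1/2)(10)(72 - 52) = 100.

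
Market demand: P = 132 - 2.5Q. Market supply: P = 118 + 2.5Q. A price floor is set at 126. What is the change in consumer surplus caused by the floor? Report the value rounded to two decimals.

Without the control, 132 - 2.5Q = 118 + 2.5Q so Q* = 2.8 and P* = 125.
At the floor price 126, quantity demanded is (132 - 126)/2.5 = 2.4; demand is the short side, so Q = 2.4 trades at P = 126.
CS goes from (1/2)(2.8)(7) = 9.8 to 7.2 (computed as (132 - 126)(2.4) - (1/2)(2.5)(2.4)^2), a change of -2.6.

-2.60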